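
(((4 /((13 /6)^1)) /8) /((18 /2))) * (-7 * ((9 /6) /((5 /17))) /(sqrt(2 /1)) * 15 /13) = -357 * sqrt(2) /676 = -0.75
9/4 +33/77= 75/28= 2.68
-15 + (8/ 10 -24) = -191/ 5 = -38.20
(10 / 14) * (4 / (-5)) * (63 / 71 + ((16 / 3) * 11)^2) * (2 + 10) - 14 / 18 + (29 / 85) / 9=-8975722342 / 380205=-23607.59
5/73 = 0.07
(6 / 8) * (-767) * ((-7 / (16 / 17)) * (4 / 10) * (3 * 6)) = 2464371 / 80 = 30804.64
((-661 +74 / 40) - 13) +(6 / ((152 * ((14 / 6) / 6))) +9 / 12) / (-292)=-522074613 / 776720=-672.15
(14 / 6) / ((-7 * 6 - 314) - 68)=-7 / 1272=-0.01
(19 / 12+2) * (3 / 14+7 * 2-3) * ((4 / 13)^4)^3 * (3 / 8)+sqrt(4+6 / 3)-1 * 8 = -1304690997124792 / 163086595857367+sqrt(6) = -5.55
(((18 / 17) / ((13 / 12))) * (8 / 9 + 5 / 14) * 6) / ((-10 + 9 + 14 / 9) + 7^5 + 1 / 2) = 203472 / 468037115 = 0.00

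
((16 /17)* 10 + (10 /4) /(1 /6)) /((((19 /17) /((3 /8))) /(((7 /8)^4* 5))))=14946225 /622592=24.01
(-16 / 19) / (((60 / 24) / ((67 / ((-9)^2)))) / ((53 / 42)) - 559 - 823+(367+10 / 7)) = 198856 / 238780695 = 0.00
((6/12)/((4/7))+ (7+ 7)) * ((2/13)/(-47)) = -119/2444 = -0.05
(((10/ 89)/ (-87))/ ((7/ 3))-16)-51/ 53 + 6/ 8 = -62098399/ 3830204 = -16.21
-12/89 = -0.13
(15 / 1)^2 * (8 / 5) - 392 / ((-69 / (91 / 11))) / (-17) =4609408 / 12903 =357.24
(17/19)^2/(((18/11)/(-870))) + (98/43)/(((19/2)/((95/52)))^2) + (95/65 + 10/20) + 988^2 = 7679076780160/7870161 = 975720.42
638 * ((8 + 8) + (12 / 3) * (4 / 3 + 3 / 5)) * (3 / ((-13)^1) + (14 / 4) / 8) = 3130.29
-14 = -14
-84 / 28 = -3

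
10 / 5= 2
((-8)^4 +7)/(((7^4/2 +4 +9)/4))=32824/2427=13.52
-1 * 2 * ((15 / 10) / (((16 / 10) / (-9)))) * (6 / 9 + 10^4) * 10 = 3375225 / 2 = 1687612.50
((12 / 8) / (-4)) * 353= -1059 / 8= -132.38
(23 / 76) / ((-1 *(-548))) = 23 / 41648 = 0.00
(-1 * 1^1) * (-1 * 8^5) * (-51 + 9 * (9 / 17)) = -25755648 / 17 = -1515038.12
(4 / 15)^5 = 1024 / 759375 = 0.00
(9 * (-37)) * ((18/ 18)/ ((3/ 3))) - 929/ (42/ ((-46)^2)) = -989875/ 21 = -47136.90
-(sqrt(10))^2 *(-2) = 20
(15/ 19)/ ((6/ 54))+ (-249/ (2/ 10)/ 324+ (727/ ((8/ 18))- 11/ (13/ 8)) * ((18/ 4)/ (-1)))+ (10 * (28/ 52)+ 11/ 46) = -8984216551/ 1227096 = -7321.53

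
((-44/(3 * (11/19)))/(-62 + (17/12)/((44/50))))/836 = 8/15943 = 0.00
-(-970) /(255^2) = 194 /13005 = 0.01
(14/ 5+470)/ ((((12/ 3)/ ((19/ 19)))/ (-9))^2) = 47871/ 20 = 2393.55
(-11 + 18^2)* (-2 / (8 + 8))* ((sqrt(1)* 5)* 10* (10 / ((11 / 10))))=-17784.09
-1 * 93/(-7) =93/7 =13.29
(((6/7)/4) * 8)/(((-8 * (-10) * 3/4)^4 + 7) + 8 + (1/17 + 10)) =0.00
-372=-372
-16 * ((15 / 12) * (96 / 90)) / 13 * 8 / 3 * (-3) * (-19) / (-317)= 9728 / 12363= 0.79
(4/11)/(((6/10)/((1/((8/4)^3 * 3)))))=5/198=0.03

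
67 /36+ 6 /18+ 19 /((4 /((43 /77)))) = 3359 /693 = 4.85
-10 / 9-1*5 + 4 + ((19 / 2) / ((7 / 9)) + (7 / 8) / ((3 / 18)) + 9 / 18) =3995 / 252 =15.85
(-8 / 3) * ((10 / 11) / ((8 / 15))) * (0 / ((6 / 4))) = 0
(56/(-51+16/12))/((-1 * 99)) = 56/4917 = 0.01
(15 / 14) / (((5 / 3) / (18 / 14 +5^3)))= 3978 / 49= 81.18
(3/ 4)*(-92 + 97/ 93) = -8459/ 124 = -68.22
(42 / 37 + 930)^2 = 867012.64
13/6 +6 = 8.17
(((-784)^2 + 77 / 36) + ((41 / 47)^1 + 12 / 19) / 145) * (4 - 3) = 2865204376453 / 4661460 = 614658.15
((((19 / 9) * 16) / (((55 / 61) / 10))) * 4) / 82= 18.27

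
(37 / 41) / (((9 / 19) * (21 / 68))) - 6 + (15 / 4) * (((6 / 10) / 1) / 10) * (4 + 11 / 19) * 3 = 19198001 / 5889240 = 3.26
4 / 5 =0.80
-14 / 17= -0.82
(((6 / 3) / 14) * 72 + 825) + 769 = 11230 / 7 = 1604.29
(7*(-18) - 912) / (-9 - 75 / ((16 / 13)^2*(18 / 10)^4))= 75.68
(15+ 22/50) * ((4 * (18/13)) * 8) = 222336/325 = 684.11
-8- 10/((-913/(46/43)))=-313612/39259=-7.99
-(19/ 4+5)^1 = -39/ 4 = -9.75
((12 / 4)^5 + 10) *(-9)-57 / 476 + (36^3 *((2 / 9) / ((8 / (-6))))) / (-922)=-497831361 / 219436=-2268.69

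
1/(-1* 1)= -1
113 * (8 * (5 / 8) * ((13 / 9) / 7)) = 7345 / 63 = 116.59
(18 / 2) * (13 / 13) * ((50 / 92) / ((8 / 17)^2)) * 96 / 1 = 195075 / 92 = 2120.38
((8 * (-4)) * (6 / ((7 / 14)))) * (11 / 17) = -4224 / 17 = -248.47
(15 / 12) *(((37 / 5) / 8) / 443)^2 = 1369 / 251198720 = 0.00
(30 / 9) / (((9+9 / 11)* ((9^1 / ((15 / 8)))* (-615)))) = -55 / 478224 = -0.00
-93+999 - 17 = 889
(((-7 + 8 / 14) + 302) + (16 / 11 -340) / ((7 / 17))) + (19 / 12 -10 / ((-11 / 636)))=53.15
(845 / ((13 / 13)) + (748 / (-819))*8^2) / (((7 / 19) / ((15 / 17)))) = 61197385 / 32487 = 1883.75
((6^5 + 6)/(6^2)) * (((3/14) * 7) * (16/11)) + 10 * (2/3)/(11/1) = 15584/33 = 472.24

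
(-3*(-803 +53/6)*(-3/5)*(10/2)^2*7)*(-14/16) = 3502275/16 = 218892.19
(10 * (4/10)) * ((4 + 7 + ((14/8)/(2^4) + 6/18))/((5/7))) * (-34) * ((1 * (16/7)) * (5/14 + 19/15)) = -12736009/1575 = -8086.35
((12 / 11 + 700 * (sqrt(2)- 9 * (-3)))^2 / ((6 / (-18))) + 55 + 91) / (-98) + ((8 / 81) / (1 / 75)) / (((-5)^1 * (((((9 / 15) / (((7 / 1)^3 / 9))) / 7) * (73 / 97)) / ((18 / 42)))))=62373600 * sqrt(2) / 77 + 23537385562813 / 2146419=12111464.87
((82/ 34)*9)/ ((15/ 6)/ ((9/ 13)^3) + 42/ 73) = 39274146/ 14673397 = 2.68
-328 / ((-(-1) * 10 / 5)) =-164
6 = 6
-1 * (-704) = 704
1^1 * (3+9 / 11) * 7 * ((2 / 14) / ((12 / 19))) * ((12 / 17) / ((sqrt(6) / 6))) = 798 * sqrt(6) / 187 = 10.45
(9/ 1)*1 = 9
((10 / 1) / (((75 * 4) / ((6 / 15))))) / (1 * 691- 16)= 1 / 50625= 0.00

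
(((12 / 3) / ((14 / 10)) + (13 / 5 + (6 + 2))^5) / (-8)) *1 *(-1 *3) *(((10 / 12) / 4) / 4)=2927430951 / 1120000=2613.78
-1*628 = -628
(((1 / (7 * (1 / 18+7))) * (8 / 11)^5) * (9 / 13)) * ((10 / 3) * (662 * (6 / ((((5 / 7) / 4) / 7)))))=393587195904 / 265895201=1480.23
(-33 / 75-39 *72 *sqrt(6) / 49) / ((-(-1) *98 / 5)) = -7020 *sqrt(6) / 2401-11 / 490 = -7.18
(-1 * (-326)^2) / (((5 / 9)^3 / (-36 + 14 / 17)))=46330171992 / 2125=21802433.88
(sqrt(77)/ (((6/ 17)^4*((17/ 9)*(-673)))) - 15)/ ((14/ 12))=-90/ 7 - 4913*sqrt(77)/ 113064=-13.24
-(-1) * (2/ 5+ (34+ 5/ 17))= 2949/ 85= 34.69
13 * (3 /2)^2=117 /4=29.25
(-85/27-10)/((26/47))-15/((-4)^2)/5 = -134533/5616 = -23.96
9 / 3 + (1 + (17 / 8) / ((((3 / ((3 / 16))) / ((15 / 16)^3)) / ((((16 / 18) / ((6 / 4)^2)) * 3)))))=67661 / 16384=4.13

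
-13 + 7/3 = -32/3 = -10.67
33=33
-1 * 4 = -4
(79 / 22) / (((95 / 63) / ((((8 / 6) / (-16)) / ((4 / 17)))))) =-28203 / 33440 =-0.84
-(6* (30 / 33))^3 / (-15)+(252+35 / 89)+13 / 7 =219798938 / 829213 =265.07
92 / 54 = 46 / 27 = 1.70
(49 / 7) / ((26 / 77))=539 / 26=20.73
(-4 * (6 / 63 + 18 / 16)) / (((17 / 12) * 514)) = -205 / 30583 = -0.01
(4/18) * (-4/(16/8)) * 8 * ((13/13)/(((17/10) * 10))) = -32/153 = -0.21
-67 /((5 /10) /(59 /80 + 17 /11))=-134603 /440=-305.92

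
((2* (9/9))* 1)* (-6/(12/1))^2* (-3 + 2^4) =13/2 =6.50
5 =5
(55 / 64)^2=0.74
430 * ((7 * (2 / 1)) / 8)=1505 / 2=752.50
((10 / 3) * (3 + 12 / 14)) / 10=9 / 7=1.29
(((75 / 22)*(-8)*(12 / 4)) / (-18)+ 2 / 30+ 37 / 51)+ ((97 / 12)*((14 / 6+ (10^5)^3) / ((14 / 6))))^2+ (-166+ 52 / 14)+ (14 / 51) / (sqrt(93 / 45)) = 12001275510204137638605440000000.00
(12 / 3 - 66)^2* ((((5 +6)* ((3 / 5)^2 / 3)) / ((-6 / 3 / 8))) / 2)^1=-253704 / 25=-10148.16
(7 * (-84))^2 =345744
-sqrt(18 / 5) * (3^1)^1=-9 * sqrt(10) / 5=-5.69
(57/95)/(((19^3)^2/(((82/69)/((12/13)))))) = 533/32461657890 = 0.00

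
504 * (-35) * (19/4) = -83790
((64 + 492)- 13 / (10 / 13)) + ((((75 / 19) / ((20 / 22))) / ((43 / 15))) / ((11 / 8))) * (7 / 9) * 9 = 4467447 / 8170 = 546.81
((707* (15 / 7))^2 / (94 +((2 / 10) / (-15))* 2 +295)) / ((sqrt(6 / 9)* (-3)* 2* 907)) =-57380625* sqrt(6) / 105839644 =-1.33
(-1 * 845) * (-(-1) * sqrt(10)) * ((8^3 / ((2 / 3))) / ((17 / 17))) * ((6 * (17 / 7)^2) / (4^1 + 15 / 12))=-1500395520 * sqrt(10) / 343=-13832849.08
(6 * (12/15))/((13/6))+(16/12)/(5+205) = 9098/4095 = 2.22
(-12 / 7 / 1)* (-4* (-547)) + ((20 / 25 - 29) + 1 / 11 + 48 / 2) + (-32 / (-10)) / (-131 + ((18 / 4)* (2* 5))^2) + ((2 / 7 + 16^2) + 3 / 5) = -1275382051 / 364595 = -3498.08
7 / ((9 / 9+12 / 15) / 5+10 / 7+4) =1225 / 1013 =1.21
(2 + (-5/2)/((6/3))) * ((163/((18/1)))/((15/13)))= 2119/360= 5.89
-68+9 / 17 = -1147 / 17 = -67.47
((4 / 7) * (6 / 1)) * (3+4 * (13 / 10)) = 984 / 35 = 28.11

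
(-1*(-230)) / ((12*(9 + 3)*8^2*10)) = 23 / 9216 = 0.00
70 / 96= 35 / 48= 0.73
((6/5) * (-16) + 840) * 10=8208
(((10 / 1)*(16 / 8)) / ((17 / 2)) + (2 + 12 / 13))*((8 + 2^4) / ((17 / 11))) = 307824 / 3757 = 81.93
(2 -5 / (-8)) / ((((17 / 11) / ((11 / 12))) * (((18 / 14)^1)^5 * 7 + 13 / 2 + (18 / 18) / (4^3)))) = 4067294 / 81266001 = 0.05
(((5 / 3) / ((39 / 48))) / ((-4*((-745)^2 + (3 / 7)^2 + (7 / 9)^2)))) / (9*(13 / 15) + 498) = -2940 / 1609436807563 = -0.00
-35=-35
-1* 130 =-130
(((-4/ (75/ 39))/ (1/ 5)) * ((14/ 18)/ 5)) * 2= -728/ 225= -3.24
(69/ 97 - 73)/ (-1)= 7012/ 97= 72.29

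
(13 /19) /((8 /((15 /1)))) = 195 /152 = 1.28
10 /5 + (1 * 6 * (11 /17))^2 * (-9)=-133.65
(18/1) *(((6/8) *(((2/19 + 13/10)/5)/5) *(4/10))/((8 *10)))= 0.00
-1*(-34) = 34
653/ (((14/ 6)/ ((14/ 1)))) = 3918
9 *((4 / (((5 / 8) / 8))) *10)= 4608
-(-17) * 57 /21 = 323 /7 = 46.14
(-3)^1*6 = -18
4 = 4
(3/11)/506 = 3/5566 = 0.00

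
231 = 231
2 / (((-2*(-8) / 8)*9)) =0.11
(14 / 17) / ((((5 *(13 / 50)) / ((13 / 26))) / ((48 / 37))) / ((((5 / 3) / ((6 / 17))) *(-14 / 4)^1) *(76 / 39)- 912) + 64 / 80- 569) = -53026720 / 36586300899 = -0.00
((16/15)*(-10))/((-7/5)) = 160/21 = 7.62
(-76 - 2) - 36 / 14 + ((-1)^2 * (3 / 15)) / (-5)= -14107 / 175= -80.61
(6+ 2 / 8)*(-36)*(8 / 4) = -450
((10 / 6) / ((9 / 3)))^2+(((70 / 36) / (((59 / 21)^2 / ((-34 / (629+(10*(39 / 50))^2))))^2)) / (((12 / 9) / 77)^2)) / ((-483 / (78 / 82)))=678617877271067087975 / 2202274796924970461664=0.31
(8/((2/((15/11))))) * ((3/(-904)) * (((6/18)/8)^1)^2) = -5/159104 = -0.00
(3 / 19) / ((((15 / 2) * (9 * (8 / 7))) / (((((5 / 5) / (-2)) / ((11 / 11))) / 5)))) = -7 / 34200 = -0.00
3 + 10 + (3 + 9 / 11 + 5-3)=207 / 11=18.82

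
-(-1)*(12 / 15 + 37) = 189 / 5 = 37.80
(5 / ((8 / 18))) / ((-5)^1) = -9 / 4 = -2.25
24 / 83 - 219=-18153 / 83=-218.71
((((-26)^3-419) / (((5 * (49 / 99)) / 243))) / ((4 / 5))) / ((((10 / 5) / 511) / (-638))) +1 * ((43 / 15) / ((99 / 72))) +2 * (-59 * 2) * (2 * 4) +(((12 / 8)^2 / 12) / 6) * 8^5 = 1663377434576777 / 4620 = 360038405752.55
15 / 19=0.79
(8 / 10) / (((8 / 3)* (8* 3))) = 1 / 80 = 0.01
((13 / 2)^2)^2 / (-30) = -28561 / 480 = -59.50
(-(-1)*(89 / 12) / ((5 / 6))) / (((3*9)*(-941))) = -89 / 254070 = -0.00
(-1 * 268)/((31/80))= -691.61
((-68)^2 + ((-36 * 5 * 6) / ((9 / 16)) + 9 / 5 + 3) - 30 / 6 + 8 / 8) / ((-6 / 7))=-15778 / 5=-3155.60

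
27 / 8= 3.38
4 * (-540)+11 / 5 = -10789 / 5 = -2157.80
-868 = -868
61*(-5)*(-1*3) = 915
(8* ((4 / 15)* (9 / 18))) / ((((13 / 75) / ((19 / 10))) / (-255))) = -38760 / 13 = -2981.54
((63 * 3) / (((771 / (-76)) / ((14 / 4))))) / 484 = -8379 / 62194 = -0.13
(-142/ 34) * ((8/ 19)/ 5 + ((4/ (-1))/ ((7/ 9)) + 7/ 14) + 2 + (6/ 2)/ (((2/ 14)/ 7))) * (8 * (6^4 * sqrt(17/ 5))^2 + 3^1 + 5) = -1557831676915076/ 56525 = -27560047358.07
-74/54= -1.37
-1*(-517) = 517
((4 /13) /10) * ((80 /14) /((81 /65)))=80 /567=0.14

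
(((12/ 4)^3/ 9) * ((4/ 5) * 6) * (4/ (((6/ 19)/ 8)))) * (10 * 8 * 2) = 233472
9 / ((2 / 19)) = 171 / 2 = 85.50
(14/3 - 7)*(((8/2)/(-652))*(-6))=-0.09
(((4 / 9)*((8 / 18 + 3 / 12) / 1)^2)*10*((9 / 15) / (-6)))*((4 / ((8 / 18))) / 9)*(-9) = 625 / 324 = 1.93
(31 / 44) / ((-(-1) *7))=31 / 308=0.10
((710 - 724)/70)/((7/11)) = -11/35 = -0.31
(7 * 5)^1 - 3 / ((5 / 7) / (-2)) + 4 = 237 / 5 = 47.40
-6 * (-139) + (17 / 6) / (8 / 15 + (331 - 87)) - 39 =795.01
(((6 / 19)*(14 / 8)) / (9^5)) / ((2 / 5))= 35 / 1495908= 0.00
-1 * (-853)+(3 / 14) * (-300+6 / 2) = 11051 / 14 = 789.36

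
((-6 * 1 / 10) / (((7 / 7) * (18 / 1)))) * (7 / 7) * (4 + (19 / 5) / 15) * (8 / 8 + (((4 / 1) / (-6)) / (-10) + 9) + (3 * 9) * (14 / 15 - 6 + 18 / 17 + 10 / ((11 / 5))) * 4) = -5541929 / 573750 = -9.66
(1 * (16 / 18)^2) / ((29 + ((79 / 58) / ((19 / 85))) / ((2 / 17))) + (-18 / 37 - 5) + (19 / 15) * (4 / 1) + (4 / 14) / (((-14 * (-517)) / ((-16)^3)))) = 661073754880 / 67111893942903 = 0.01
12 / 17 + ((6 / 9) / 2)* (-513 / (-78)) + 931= 412783 / 442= 933.90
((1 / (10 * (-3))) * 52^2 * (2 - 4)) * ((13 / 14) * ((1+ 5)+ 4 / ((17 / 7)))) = 1280.04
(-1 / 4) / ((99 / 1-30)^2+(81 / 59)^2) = -0.00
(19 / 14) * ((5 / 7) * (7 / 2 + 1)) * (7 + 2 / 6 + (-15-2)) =-8265 / 196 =-42.17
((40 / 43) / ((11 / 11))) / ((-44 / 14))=-140 / 473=-0.30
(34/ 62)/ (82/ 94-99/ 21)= -0.14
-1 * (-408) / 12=34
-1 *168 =-168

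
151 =151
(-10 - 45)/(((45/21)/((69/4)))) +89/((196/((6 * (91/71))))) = -873245/1988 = -439.26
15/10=3/2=1.50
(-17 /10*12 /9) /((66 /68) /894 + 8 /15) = -344488 /81221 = -4.24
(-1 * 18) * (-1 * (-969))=-17442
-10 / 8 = -5 / 4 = -1.25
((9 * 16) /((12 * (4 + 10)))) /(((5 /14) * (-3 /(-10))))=8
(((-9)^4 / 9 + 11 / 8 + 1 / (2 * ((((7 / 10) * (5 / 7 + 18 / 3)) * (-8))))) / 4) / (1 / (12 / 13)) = 102981 / 611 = 168.55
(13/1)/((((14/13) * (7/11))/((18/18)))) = 18.97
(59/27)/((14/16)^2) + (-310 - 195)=-664339/1323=-502.15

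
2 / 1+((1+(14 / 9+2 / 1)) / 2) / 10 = 401 / 180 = 2.23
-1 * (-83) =83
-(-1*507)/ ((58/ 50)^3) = 7921875/ 24389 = 324.81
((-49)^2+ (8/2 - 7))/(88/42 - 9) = -50358/145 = -347.30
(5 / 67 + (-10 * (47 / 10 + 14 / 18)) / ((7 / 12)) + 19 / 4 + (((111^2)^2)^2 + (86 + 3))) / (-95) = -129699385679704732217 / 534660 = -242582923128165.06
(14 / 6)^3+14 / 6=406 / 27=15.04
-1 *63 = -63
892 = 892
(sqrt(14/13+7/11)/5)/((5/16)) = 112 * sqrt(715)/3575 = 0.84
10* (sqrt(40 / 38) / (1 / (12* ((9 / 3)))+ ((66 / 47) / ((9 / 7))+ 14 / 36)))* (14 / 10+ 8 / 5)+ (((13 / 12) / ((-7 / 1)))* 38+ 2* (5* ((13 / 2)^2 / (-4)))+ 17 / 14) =-2647 / 24+ 33840* sqrt(95) / 16169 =-89.89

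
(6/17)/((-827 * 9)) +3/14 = 0.21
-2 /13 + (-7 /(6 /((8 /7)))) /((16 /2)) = -25 /78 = -0.32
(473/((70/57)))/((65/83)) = 2237763/4550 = 491.82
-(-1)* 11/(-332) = -11/332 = -0.03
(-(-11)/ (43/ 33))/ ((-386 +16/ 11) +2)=-3993/ 180944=-0.02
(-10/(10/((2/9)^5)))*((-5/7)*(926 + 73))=5920/15309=0.39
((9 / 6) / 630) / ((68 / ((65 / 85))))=13 / 485520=0.00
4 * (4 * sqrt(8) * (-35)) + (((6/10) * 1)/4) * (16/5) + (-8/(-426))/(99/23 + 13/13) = 157066/324825 - 1120 * sqrt(2) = -1583.44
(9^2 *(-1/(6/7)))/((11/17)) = -146.05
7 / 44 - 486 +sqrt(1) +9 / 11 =-21297 / 44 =-484.02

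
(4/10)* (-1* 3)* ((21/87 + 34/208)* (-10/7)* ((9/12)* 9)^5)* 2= 52560046341/2702336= 19449.86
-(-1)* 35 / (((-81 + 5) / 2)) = -35 / 38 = -0.92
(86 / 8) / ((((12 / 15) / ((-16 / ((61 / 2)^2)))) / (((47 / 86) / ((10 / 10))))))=-470 / 3721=-0.13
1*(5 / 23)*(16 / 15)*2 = 32 / 69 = 0.46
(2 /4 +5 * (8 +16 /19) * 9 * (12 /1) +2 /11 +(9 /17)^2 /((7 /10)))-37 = 4007211737 /845614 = 4738.82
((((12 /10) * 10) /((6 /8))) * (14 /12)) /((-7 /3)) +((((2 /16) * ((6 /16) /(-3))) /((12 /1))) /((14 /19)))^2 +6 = -231210647 /115605504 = -2.00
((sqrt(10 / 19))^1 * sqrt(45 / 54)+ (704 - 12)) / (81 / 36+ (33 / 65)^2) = 84500 * sqrt(57) / 2415717+ 11694800 / 42381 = 276.21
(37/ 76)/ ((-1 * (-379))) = 37/ 28804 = 0.00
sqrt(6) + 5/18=2.73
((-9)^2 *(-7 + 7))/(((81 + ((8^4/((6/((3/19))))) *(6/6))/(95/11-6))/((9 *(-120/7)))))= 0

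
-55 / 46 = -1.20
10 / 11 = 0.91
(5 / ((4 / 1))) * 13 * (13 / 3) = 845 / 12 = 70.42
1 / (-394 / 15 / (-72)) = 540 / 197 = 2.74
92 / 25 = 3.68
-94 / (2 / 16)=-752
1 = 1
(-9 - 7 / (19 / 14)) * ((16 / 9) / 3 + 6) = -47882 / 513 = -93.34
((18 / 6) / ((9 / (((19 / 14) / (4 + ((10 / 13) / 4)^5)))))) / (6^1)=56436536 / 2994303627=0.02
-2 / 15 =-0.13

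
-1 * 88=-88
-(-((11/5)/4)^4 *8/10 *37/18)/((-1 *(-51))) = 541717/183600000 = 0.00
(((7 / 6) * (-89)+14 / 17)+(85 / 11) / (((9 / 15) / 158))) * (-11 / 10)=-2125.02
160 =160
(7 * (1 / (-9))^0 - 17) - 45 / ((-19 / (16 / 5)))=-2.42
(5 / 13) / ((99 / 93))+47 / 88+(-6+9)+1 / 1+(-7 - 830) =-2855783 / 3432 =-832.10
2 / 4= 1 / 2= 0.50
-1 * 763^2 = -582169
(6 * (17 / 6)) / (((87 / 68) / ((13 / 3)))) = 15028 / 261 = 57.58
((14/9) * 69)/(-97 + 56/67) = -21574/19329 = -1.12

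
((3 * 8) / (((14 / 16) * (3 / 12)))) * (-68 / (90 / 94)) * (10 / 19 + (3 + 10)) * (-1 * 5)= 210271232 / 399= 526995.57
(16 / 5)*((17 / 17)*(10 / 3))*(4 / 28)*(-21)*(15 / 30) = -16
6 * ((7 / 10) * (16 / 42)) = 8 / 5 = 1.60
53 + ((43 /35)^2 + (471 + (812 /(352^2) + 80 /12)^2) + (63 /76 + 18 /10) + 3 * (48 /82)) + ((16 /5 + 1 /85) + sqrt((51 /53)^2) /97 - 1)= 576.65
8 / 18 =4 / 9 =0.44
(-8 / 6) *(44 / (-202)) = 88 / 303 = 0.29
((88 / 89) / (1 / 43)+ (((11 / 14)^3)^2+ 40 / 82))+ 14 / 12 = 3660251469083 / 82425830592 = 44.41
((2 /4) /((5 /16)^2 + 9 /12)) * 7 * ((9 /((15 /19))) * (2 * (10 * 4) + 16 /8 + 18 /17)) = 10301952 /2635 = 3909.66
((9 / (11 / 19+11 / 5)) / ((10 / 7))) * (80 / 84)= 95 / 44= 2.16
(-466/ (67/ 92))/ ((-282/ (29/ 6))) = 310822/ 28341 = 10.97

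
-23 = -23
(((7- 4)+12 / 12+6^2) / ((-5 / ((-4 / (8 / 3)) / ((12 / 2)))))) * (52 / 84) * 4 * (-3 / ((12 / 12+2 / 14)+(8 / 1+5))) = -104 / 99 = -1.05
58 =58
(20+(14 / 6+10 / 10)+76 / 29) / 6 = 1129 / 261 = 4.33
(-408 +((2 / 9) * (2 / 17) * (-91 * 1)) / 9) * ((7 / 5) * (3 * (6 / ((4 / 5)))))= -1967630 / 153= -12860.33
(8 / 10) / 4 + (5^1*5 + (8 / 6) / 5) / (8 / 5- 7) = -1814 / 405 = -4.48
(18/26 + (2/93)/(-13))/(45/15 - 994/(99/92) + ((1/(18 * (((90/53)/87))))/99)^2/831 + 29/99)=-661034541222000/880951556097071693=-0.00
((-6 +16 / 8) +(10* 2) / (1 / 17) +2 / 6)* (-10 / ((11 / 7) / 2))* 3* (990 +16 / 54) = -3777009880 / 297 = -12717204.98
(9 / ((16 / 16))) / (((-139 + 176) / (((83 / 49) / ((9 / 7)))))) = 83 / 259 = 0.32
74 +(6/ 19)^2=26750/ 361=74.10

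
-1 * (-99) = 99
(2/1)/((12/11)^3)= 1.54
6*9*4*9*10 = 19440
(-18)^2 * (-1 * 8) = -2592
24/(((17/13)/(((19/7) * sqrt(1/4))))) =2964/119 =24.91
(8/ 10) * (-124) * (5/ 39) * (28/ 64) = -217/ 39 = -5.56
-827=-827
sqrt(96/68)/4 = sqrt(102)/34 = 0.30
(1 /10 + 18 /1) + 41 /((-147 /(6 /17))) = 149953 /8330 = 18.00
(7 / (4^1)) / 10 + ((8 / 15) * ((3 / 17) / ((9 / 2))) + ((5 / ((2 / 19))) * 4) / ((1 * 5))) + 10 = 294959 / 6120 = 48.20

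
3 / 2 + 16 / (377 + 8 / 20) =5821 / 3774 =1.54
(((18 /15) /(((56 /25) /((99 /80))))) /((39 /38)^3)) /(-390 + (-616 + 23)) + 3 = 362745919 /120940456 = 3.00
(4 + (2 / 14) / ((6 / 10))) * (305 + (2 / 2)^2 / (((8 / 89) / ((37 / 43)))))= 458617 / 344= 1333.19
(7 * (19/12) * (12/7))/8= 19/8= 2.38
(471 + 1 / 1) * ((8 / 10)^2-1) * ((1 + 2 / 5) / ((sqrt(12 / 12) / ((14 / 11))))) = -416304 / 1375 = -302.77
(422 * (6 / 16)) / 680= 633 / 2720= 0.23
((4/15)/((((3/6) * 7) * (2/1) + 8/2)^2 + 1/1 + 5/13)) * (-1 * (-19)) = 988/23865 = 0.04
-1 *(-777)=777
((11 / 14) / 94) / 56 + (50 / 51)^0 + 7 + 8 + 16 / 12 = 17.33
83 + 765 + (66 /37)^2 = 1165268 /1369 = 851.18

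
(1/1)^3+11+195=207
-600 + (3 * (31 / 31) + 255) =-342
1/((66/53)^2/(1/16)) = 2809/69696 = 0.04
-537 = -537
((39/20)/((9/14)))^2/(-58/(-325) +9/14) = 753571/67266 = 11.20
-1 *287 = -287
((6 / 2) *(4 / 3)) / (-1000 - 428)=-1 / 357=-0.00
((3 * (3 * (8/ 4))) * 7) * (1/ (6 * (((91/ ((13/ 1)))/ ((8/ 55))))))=24/ 55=0.44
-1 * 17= -17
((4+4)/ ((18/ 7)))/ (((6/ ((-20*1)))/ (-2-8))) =2800/ 27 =103.70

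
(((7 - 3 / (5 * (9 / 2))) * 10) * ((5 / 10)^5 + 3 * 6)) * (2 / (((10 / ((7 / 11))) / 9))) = 1248051 / 880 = 1418.24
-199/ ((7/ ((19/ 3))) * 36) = -5.00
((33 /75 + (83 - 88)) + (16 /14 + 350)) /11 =60652 /1925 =31.51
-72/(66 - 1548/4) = 24/107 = 0.22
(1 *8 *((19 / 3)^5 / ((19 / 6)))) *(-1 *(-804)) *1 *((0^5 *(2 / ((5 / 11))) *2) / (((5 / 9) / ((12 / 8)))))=0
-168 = -168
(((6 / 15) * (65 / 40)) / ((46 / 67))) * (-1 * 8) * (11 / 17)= -4.90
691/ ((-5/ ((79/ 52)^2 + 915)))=-1713957091/ 13520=-126771.97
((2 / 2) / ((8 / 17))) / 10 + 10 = 817 / 80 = 10.21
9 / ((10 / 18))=81 / 5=16.20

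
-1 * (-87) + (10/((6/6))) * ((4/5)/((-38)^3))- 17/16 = 9431109/109744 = 85.94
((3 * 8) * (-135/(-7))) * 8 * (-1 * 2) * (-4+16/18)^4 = -56197120/81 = -693791.60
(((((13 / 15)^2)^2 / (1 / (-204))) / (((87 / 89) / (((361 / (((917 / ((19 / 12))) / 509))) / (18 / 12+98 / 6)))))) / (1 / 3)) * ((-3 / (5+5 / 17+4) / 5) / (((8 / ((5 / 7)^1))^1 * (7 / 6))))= 2564719322809111 / 82610556157500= 31.05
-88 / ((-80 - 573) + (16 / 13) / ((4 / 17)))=1144 / 8421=0.14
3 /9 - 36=-107 /3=-35.67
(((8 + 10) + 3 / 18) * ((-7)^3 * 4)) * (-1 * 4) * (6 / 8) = 74774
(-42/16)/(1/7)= -147/8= -18.38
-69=-69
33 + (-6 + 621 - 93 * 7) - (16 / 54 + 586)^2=-250591087 / 729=-343746.35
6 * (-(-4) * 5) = 120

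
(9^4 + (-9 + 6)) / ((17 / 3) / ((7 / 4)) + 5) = 137718 / 173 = 796.06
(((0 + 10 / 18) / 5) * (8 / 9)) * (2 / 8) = 2 / 81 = 0.02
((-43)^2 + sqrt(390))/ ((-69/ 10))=-18490/ 69 - 10 *sqrt(390)/ 69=-270.83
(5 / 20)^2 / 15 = 1 / 240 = 0.00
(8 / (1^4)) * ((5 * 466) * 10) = 186400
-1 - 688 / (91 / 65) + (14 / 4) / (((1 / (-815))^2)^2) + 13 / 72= 778267716254407 / 504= 1544181976695.25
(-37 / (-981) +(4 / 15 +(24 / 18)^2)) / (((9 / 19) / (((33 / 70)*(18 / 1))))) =304931 / 8175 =37.30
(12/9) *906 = 1208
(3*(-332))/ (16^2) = -249/ 64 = -3.89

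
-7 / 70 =-1 / 10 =-0.10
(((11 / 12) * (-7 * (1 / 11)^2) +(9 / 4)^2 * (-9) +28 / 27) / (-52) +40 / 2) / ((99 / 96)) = 20.23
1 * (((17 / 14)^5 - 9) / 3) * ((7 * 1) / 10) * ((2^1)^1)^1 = -3420559 / 1152480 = -2.97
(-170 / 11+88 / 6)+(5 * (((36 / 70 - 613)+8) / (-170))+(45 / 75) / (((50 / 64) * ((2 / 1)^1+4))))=16806689 / 981750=17.12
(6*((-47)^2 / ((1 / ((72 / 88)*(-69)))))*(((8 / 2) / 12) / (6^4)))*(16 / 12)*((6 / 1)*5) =-7698.03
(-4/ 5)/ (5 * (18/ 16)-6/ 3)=-32/ 145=-0.22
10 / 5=2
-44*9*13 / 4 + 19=-1268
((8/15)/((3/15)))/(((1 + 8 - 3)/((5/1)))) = 20/9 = 2.22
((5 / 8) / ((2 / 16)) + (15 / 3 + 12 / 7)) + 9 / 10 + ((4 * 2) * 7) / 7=1443 / 70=20.61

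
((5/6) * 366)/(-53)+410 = 21425/53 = 404.25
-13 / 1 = -13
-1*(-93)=93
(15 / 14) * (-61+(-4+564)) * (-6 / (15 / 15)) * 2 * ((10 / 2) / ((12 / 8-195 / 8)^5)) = 0.01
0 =0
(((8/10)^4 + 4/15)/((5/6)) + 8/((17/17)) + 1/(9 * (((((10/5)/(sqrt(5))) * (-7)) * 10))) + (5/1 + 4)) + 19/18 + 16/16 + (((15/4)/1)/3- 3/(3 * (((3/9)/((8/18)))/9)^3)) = -192024329/112500- sqrt(5)/1260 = -1706.88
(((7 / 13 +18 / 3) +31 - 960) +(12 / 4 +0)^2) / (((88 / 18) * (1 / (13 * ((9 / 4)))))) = -961875 / 176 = -5465.20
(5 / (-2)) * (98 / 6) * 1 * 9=-735 / 2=-367.50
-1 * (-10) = 10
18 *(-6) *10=-1080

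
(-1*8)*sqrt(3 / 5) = -8*sqrt(15) / 5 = -6.20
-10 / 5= -2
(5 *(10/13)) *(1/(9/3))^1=50/39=1.28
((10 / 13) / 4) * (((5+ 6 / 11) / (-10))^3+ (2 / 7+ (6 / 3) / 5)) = 0.10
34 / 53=0.64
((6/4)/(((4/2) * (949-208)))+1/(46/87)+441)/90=2012857/409032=4.92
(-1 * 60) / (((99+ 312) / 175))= -3500 / 137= -25.55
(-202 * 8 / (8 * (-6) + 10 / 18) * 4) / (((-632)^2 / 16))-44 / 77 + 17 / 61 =-0.29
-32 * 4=-128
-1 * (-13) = 13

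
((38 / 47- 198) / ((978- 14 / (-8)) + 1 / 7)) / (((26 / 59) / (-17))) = 130141256 / 16764007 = 7.76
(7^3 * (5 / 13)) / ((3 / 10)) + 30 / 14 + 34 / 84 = 80497 / 182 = 442.29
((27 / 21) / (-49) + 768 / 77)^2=1408726089 / 14235529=98.96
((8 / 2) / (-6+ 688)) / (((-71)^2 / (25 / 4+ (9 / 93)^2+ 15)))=1151 / 46533542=0.00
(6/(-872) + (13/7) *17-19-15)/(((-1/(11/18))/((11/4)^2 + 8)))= 6786329/292992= 23.16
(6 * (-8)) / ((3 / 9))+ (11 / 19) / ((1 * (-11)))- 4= -2813 / 19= -148.05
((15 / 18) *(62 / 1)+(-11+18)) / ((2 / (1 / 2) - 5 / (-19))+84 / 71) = 237424 / 22041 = 10.77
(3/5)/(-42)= -1/70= -0.01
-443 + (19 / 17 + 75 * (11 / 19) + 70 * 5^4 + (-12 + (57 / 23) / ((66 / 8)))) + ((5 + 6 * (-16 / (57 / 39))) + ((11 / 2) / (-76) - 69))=28248677865 / 653752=43210.08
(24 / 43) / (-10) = -12 / 215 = -0.06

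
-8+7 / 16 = -121 / 16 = -7.56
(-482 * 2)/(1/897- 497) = 1.94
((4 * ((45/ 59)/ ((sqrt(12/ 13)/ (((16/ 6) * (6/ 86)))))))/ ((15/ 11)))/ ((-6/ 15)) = -440 * sqrt(39)/ 2537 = -1.08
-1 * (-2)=2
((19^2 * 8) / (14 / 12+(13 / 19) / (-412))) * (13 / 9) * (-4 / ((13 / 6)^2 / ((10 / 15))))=-723432448 / 355667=-2034.02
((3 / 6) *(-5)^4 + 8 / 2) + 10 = 653 / 2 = 326.50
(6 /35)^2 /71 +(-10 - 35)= -3913839 /86975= -45.00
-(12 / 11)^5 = -248832 / 161051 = -1.55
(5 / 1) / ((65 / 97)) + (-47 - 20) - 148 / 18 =-7928 / 117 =-67.76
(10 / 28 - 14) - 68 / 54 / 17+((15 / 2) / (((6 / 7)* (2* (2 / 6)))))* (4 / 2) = 9475 / 756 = 12.53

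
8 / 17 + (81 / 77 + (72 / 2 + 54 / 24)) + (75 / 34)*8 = 300649 / 5236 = 57.42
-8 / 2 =-4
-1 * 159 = -159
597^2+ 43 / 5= 1782088 / 5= 356417.60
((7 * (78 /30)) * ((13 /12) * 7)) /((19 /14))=57967 /570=101.70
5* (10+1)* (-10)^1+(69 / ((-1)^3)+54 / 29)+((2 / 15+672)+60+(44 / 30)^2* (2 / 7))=5280487 / 45675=115.61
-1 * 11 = -11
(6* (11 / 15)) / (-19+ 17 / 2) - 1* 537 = -56429 / 105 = -537.42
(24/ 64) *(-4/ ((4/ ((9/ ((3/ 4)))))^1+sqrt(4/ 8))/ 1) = 9/ 7 - 27 *sqrt(2)/ 14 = -1.44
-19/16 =-1.19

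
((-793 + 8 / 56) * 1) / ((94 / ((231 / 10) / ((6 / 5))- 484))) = 5158725 / 1316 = 3920.00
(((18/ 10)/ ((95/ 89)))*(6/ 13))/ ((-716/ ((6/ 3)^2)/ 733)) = -3522798/ 1105325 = -3.19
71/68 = 1.04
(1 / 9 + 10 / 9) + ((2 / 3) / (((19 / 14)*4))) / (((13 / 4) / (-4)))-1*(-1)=2.07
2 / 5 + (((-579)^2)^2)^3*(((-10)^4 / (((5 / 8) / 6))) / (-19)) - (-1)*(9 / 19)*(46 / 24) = -2725486237867591423727018002858446719503 / 380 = -7172332204914714272965837000000000000.00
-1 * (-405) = 405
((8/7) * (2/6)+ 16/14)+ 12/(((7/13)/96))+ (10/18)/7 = 2141.03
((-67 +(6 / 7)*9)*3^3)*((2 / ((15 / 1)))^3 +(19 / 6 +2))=-2895953 / 350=-8274.15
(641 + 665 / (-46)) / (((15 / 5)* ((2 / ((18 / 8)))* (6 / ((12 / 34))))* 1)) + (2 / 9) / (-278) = 108158957 / 7826256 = 13.82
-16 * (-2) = 32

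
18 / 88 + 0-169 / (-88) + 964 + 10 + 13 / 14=54715 / 56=977.05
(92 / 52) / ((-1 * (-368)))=1 / 208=0.00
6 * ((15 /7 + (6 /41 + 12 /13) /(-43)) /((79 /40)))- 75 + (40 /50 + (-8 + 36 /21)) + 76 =123489643 /63371035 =1.95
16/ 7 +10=12.29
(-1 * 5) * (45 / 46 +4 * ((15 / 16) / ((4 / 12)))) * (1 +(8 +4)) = -794.84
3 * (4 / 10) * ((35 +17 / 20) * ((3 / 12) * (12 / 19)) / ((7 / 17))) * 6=329103 / 3325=98.98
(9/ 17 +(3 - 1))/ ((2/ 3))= 129/ 34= 3.79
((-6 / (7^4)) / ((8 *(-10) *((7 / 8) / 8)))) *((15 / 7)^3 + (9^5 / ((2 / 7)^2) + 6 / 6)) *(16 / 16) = 1190941698 / 5764801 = 206.59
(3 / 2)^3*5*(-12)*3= -1215 / 2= -607.50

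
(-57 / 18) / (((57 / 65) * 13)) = -5 / 18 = -0.28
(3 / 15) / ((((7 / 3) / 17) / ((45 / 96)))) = 153 / 224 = 0.68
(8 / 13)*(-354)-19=-3079 / 13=-236.85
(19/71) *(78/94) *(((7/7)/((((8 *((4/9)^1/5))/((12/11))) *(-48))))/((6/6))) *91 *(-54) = 81928665/2349248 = 34.87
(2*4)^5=32768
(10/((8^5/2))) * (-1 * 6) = -15/4096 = -0.00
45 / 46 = 0.98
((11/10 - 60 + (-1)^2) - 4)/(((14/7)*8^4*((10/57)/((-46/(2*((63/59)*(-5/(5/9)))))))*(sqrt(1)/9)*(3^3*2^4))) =-15959677/7431782400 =-0.00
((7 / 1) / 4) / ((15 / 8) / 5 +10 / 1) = 14 / 83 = 0.17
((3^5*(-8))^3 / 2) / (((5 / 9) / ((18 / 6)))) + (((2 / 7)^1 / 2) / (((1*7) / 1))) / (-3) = -14579407842053 / 735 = -19835929036.81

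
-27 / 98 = -0.28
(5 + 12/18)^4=83521/81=1031.12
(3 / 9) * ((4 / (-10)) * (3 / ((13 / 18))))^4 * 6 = 15.24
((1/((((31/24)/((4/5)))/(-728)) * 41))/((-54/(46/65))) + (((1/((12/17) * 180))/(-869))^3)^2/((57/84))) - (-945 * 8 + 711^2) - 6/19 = -6920256707644963088811748826473242543160120453/13897181349514326470538467006152704000000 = -497961.17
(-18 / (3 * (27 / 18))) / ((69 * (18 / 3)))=-2 / 207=-0.01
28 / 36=7 / 9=0.78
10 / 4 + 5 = 7.50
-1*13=-13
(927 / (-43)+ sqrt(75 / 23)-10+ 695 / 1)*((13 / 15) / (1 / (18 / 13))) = 6*sqrt(69) / 23+ 171168 / 215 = 798.30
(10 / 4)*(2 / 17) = 5 / 17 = 0.29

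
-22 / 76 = -11 / 38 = -0.29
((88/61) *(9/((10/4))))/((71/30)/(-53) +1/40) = -2014848/7625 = -264.24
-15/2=-7.50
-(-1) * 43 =43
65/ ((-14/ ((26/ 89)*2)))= -1690/ 623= -2.71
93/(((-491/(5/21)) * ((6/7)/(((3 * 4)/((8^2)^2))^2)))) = -465/1029701632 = -0.00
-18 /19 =-0.95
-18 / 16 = -9 / 8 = -1.12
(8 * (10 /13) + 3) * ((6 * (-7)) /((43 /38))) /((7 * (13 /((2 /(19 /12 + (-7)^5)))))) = 651168 /1465499555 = 0.00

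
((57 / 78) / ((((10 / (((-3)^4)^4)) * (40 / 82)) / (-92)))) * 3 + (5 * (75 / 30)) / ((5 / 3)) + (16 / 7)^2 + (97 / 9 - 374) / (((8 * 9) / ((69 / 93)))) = -569376331778073613 / 319901400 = -1779849452.92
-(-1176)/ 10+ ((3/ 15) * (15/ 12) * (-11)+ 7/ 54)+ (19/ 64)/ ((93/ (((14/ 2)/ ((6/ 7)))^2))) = 13712519/ 119040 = 115.19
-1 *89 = -89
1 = 1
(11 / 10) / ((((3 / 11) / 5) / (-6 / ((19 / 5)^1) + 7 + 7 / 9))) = 64130 / 513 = 125.01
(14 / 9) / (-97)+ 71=61969 / 873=70.98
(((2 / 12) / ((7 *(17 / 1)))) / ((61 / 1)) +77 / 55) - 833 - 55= -193074877 / 217770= -886.60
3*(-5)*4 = -60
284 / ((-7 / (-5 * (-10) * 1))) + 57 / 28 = -56743 / 28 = -2026.54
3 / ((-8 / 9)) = -27 / 8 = -3.38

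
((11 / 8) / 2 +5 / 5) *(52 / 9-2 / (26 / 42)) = 447 / 104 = 4.30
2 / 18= 1 / 9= 0.11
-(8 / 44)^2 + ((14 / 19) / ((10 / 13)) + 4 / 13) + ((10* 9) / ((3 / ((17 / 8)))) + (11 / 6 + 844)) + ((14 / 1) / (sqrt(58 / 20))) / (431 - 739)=1633293221 / 1793220 - sqrt(290) / 638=910.79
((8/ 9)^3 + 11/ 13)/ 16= 14675/ 151632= 0.10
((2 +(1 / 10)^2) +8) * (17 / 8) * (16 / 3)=17017 / 150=113.45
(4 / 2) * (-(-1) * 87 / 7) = 24.86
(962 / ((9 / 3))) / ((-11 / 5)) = -4810 / 33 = -145.76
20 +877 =897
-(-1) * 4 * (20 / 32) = 5 / 2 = 2.50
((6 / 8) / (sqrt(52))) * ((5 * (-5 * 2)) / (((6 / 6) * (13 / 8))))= -150 * sqrt(13) / 169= -3.20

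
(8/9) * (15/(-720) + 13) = 11.54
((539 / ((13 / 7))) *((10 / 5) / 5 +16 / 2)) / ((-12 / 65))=-26411 / 2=-13205.50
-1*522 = -522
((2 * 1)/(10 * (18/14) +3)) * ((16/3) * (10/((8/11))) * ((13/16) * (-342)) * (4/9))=-380380/333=-1142.28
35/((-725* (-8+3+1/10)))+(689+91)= 158342/203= 780.01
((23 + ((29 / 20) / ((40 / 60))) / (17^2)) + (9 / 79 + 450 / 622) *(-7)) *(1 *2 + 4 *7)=14609085429 / 28401764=514.37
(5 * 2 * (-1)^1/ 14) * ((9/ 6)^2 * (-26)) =585/ 14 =41.79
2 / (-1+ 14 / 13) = 26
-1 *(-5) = 5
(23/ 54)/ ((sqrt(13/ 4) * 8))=23 * sqrt(13)/ 2808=0.03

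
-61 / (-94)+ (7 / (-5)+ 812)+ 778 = 746947 / 470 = 1589.25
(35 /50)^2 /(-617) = -49 /61700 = -0.00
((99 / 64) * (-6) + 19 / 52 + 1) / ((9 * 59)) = -3293 / 220896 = -0.01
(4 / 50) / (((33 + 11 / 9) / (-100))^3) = -911250 / 456533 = -2.00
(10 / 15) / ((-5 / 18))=-12 / 5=-2.40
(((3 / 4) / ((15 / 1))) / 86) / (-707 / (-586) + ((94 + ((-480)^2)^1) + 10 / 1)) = 293 / 116165403860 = 0.00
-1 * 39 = -39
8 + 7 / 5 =47 / 5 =9.40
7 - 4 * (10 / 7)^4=-23193 / 2401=-9.66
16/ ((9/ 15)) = 80/ 3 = 26.67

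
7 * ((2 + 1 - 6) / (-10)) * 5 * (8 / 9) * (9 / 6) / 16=7 / 8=0.88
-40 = -40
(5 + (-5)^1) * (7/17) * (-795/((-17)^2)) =0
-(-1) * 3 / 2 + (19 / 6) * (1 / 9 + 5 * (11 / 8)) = 10205 / 432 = 23.62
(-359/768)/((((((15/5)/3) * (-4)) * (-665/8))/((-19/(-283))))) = -359/3803520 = -0.00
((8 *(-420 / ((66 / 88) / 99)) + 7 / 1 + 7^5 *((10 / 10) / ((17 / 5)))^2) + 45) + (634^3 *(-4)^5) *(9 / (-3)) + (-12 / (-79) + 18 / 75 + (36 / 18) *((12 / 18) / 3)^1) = 4021575180638746399 / 5136975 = 782868357474.73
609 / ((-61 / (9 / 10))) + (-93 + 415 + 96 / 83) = 15906497 / 50630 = 314.17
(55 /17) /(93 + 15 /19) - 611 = -1682599 /2754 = -610.97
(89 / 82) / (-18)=-89 / 1476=-0.06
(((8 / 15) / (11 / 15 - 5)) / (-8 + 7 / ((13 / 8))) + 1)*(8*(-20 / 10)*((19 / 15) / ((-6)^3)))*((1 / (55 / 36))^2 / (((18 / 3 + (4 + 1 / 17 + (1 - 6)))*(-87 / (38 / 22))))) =-2436389 / 14937813000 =-0.00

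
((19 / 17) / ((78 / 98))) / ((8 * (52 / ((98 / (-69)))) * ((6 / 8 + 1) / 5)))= -32585 / 2378844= -0.01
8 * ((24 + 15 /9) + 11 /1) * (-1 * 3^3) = -7920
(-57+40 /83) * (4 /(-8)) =4691 /166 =28.26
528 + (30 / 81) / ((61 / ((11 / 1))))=869726 / 1647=528.07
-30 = -30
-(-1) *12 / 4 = 3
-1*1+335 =334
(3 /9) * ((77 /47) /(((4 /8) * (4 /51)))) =1309 /94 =13.93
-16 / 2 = -8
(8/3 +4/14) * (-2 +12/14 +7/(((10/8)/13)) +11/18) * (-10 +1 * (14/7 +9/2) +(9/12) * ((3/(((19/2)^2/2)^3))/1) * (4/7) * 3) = -3253585938118879/4356919039410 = -746.76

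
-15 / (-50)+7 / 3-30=-821 / 30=-27.37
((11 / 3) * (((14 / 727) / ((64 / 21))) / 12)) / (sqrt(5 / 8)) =539 * sqrt(10) / 697920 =0.00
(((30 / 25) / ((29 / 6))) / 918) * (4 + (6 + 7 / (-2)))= 13 / 7395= 0.00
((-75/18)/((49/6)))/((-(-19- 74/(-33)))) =-825/27097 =-0.03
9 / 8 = 1.12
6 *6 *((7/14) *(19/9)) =38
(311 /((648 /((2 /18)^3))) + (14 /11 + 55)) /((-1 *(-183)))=292414069 /950925096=0.31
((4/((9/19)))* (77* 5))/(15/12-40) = -23408/279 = -83.90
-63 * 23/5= -1449/5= -289.80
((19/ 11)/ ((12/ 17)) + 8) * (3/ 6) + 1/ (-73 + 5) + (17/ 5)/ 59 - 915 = -1204450889/ 1323960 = -909.73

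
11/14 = 0.79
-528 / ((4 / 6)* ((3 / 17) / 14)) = -62832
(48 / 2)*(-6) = -144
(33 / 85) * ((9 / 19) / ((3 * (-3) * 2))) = -0.01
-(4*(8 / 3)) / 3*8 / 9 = -256 / 81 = -3.16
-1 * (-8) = 8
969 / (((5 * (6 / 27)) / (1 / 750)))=2907 / 2500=1.16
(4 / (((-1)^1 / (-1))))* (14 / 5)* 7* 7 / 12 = 686 / 15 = 45.73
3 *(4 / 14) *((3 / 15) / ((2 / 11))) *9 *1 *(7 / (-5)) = -297 / 25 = -11.88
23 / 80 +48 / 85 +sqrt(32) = 1159 / 1360 +4 * sqrt(2) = 6.51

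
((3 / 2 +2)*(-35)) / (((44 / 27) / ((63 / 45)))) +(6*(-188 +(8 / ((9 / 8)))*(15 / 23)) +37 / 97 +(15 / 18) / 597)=-423716701657 / 351623448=-1205.03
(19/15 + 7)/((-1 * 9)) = -124/135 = -0.92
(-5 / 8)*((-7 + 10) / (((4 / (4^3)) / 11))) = -330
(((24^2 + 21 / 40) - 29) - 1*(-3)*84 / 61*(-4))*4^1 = 2124.00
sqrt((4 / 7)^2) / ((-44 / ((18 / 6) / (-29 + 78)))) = -3 / 3773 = -0.00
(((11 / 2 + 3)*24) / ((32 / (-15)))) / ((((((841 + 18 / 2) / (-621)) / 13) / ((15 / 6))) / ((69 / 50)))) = 3133.33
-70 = -70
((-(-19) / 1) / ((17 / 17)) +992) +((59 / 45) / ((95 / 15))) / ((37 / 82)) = 10665833 / 10545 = 1011.46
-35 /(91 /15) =-75 /13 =-5.77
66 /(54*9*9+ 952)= 33 /2663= 0.01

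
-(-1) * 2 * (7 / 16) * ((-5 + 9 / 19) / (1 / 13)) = -3913 / 76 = -51.49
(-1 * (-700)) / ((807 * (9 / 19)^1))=13300 / 7263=1.83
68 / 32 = 17 / 8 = 2.12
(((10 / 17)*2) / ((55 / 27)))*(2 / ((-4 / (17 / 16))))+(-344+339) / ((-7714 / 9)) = -102159 / 339416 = -0.30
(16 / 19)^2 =256 / 361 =0.71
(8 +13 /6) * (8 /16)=61 /12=5.08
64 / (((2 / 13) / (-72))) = -29952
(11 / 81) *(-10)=-110 / 81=-1.36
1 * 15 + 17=32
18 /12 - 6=-9 /2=-4.50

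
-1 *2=-2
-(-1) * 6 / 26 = 3 / 13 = 0.23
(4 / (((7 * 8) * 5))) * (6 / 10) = 3 / 350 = 0.01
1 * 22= 22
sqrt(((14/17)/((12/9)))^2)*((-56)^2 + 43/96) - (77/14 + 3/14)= 1931.50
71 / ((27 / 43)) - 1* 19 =2540 / 27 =94.07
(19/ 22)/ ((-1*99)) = -19/ 2178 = -0.01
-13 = -13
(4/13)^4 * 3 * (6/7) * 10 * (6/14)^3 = 1244160/68574961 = 0.02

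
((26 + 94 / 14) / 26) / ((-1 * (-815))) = 0.00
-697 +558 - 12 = -151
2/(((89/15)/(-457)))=-13710/89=-154.04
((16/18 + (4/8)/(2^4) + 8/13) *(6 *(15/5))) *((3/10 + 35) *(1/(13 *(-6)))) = -2029397/162240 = -12.51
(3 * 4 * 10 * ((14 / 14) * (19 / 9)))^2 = 577600 / 9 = 64177.78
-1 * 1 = -1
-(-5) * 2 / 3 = 10 / 3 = 3.33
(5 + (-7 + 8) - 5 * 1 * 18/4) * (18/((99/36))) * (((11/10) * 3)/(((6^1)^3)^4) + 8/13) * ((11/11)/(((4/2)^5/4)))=-58047529103/6987202560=-8.31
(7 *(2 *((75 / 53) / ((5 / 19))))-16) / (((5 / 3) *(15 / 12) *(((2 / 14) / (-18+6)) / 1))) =-3167136 / 1325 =-2390.29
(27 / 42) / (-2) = -9 / 28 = -0.32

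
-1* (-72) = 72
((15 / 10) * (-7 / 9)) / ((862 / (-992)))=1.34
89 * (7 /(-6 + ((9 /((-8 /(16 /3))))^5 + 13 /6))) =-3738 /46679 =-0.08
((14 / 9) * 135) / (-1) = -210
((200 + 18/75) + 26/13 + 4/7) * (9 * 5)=319428/35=9126.51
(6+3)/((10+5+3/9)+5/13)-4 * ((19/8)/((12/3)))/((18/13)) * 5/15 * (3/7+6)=-639119/205968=-3.10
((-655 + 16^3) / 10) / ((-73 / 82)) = -386.52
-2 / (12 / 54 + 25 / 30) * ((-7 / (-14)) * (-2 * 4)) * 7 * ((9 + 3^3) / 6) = 6048 / 19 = 318.32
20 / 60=1 / 3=0.33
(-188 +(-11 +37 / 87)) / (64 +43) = -17276 / 9309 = -1.86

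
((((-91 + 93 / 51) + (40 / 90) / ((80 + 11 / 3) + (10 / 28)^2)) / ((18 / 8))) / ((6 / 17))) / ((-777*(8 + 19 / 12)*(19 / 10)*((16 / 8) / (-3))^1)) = -94345760 / 7924698369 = -0.01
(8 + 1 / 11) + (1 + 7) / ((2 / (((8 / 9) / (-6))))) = 2227 / 297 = 7.50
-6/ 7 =-0.86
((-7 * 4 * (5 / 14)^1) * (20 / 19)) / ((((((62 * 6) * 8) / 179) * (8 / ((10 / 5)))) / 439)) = -69.49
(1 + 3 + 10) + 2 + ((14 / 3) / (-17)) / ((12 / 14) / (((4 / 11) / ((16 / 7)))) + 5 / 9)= 710854 / 44557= 15.95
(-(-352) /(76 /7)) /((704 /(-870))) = -3045 /76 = -40.07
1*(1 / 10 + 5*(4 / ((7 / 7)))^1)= 201 / 10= 20.10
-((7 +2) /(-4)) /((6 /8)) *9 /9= 3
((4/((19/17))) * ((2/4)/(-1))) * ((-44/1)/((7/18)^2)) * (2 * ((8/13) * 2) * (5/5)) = 15510528/12103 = 1281.54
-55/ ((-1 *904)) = 55/ 904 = 0.06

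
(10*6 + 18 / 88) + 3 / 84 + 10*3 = 13897 / 154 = 90.24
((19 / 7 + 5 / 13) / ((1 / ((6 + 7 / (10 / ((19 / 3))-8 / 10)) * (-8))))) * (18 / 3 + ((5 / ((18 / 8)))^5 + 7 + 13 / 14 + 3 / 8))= -11805768232627 / 463908627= -25448.48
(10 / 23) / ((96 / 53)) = 265 / 1104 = 0.24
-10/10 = -1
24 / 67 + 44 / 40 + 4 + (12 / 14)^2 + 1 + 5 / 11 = 2761723 / 361130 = 7.65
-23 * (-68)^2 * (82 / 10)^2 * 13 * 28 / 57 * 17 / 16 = -69142280116 / 1425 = -48520898.33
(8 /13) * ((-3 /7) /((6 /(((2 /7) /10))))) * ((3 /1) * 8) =-96 /3185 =-0.03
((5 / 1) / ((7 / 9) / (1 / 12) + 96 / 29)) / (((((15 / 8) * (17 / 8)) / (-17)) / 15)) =-1392 / 55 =-25.31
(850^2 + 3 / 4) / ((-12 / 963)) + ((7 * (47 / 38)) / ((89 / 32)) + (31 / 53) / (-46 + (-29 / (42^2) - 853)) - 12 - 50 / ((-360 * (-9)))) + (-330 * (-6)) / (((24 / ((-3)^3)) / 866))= -11035395532499583091369 / 184200452647920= -59909709.09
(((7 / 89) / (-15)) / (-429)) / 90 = 7 / 51544350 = 0.00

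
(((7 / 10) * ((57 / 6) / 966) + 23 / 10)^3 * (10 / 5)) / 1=258109832863 / 10512288000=24.55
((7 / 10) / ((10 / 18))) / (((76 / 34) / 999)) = 1069929 / 1900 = 563.12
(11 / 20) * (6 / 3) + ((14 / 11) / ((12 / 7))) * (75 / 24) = 9029 / 2640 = 3.42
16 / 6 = 8 / 3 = 2.67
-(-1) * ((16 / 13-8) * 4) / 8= -44 / 13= -3.38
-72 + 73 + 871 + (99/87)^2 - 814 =49867/841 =59.29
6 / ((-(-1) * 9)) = 2 / 3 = 0.67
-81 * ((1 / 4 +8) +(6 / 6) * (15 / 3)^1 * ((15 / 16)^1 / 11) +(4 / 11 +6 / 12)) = -135999 / 176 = -772.72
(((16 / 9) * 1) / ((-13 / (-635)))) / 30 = 1016 / 351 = 2.89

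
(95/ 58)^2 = 2.68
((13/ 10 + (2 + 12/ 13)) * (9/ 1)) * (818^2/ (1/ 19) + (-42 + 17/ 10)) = 628164928737/ 1300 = 483203791.34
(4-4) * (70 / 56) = 0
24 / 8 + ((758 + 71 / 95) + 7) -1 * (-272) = 98871 / 95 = 1040.75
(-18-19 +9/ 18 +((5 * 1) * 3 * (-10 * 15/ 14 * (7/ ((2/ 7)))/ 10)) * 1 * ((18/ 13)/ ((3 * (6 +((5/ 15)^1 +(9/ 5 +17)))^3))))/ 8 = -4.56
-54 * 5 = -270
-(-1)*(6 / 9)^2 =4 / 9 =0.44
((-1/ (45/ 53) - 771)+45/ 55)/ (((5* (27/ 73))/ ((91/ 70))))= -362350027/ 668250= -542.24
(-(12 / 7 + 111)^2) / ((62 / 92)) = -18851.85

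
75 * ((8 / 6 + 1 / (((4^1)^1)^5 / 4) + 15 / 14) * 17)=5503325 / 1792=3071.05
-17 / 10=-1.70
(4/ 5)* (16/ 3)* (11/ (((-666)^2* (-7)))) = -176/ 11643345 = -0.00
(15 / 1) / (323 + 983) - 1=-1291 / 1306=-0.99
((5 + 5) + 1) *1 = 11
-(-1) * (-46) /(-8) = 23 /4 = 5.75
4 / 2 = 2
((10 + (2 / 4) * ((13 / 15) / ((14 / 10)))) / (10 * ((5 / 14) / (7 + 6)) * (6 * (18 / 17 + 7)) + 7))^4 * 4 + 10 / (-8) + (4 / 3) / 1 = 27507604508730607447 / 78531052056485003361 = 0.35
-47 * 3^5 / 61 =-187.23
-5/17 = -0.29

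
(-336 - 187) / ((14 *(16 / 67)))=-35041 / 224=-156.43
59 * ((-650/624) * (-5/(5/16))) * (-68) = -66866.67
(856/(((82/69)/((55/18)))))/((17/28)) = 7579880/2091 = 3625.00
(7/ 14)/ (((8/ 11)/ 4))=11/ 4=2.75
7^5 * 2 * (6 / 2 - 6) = -100842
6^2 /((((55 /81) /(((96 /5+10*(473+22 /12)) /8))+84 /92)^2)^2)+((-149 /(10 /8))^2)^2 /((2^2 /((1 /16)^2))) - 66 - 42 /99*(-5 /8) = 11046036396464434852264297627206385137587 /56031554062868691484277243163920625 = 197139.57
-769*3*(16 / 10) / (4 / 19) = -87666 / 5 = -17533.20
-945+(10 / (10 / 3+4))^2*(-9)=-961.74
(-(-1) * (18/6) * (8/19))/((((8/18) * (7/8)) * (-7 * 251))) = -432/233681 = -0.00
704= 704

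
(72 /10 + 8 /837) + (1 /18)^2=362219 /50220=7.21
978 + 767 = 1745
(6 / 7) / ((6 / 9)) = 9 / 7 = 1.29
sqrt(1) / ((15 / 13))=13 / 15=0.87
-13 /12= -1.08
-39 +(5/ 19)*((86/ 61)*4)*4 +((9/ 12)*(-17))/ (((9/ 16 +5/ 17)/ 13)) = -61181149/ 270047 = -226.56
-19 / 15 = -1.27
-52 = -52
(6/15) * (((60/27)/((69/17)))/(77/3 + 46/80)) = 5440/651843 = 0.01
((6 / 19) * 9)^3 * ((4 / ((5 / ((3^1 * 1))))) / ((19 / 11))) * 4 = 83140992 / 651605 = 127.59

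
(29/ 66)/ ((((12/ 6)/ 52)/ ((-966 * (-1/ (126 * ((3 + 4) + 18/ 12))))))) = 17342/ 1683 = 10.30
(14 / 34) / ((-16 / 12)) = -21 / 68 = -0.31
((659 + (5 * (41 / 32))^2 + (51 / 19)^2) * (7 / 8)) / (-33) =-610033725 / 32530432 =-18.75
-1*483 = -483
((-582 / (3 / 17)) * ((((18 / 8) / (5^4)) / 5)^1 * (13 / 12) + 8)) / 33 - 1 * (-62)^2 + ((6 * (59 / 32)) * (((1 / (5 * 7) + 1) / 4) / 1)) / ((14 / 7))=-107234145083 / 23100000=-4642.17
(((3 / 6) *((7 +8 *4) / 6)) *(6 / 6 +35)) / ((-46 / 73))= -8541 / 46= -185.67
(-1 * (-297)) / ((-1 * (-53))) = 5.60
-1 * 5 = -5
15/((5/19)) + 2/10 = 286/5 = 57.20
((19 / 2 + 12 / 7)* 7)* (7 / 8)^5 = 2638699 / 65536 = 40.26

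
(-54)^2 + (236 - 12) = 3140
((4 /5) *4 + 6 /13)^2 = 56644 /4225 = 13.41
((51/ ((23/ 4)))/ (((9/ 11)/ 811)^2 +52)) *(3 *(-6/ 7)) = -292233332952/ 666279278693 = -0.44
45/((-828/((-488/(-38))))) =-305/437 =-0.70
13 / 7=1.86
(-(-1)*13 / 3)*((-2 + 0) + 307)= 3965 / 3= 1321.67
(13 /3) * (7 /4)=91 /12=7.58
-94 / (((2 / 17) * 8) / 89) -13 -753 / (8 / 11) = -39749 / 4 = -9937.25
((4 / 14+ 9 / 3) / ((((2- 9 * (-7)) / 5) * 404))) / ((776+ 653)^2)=23 / 75073595324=0.00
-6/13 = -0.46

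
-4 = -4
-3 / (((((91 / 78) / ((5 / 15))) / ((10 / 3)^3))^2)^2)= -16000000000000 / 425329947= -37617.85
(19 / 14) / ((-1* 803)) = -19 / 11242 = -0.00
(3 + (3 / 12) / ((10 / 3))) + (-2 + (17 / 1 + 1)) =763 / 40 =19.08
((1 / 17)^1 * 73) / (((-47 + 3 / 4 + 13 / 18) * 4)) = -657 / 27863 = -0.02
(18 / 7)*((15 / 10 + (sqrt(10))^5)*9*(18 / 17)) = 4374 / 119 + 291600*sqrt(10) / 119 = 7785.67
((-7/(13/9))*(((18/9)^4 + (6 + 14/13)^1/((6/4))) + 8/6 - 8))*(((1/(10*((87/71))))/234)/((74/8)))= -272356/106082145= -0.00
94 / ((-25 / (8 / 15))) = -752 / 375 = -2.01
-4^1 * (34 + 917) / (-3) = 1268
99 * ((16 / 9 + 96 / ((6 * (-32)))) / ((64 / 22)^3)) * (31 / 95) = 10439033 / 6225920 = 1.68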